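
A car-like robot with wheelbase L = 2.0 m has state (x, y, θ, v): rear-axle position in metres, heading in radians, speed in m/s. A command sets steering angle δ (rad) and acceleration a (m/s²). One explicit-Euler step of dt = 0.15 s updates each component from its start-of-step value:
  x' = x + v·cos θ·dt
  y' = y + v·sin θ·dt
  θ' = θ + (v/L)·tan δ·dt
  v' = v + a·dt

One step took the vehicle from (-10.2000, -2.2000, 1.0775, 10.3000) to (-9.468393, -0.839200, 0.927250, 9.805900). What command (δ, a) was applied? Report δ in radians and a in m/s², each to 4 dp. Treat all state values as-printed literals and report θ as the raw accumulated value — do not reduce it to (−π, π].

a = (v'−v)/dt = (-0.494100)/0.15 = -3.2940
Δθ = θ'−θ = -0.150250;  (v·dt/L) = 10.3000·0.15/2.0 = 0.772500
tan δ = Δθ·L/(v·dt) = -0.194498  →  δ = -0.1921

δ = -0.1921, a = -3.2940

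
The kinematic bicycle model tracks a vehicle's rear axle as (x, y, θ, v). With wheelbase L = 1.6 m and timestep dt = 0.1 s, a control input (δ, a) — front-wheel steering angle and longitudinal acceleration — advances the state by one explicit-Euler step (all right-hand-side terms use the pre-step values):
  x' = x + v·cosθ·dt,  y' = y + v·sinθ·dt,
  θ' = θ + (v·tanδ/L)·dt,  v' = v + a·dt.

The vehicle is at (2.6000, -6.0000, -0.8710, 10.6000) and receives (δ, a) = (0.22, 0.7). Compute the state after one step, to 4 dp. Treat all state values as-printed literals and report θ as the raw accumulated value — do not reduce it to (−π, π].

x' = 2.6000 + 10.6000·cos(-0.8710)·0.1 = 3.2827
y' = -6.0000 + 10.6000·sin(-0.8710)·0.1 = -6.8109
θ' = -0.8710 + (10.6000/1.6)·tan(0.22)·0.1 = -0.7229
v' = 10.6000 + 0.7000·0.1 = 10.6700

(3.2827, -6.8109, -0.7229, 10.6700)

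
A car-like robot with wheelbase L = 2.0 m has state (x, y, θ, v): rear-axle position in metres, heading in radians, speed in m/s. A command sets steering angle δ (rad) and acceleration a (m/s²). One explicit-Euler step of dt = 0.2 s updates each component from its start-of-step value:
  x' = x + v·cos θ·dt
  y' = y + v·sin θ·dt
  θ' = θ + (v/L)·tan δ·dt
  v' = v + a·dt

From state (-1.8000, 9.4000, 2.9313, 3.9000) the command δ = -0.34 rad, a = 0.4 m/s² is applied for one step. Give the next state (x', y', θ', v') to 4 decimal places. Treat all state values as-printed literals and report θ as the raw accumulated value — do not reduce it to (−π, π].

x' = -1.8000 + 3.9000·cos(2.9313)·0.2 = -2.5628
y' = 9.4000 + 3.9000·sin(2.9313)·0.2 = 9.5628
θ' = 2.9313 + (3.9000/2.0)·tan(-0.34)·0.2 = 2.7933
v' = 3.9000 + 0.4000·0.2 = 3.9800

(-2.5628, 9.5628, 2.7933, 3.9800)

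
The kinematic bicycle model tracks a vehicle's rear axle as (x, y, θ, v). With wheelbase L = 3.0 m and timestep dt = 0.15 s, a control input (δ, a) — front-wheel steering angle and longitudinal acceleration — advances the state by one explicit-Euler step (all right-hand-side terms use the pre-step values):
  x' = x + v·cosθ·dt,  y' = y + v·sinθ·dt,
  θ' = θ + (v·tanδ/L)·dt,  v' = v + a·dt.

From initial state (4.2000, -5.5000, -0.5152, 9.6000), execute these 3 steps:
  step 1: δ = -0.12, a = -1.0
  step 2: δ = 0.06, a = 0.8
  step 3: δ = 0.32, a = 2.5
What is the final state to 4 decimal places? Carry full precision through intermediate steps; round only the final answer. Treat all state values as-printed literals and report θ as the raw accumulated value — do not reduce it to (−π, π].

after step 1 (δ=-0.12, a=-1.0): (5.453080, -6.209501, -0.573078, 9.450000)
after step 2 (δ=0.06, a=0.8): (6.644114, -6.978099, -0.544694, 9.570000)
after step 3 (δ=0.32, a=2.5): (7.871877, -7.721913, -0.386124, 9.945000)

(7.8719, -7.7219, -0.3861, 9.9450)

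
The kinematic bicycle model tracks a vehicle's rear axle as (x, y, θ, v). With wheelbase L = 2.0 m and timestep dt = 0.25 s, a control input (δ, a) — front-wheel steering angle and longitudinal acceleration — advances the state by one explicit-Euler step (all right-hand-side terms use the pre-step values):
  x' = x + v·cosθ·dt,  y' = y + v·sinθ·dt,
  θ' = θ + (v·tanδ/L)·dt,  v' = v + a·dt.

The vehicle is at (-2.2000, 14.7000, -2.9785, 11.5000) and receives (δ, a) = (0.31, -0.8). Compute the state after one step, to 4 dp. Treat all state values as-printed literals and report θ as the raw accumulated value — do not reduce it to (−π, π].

(-5.0368, 14.2332, -2.5180, 11.3000)

x' = -2.2000 + 11.5000·cos(-2.9785)·0.25 = -5.0368
y' = 14.7000 + 11.5000·sin(-2.9785)·0.25 = 14.2332
θ' = -2.9785 + (11.5000/2.0)·tan(0.31)·0.25 = -2.5180
v' = 11.5000 − 0.8000·0.25 = 11.3000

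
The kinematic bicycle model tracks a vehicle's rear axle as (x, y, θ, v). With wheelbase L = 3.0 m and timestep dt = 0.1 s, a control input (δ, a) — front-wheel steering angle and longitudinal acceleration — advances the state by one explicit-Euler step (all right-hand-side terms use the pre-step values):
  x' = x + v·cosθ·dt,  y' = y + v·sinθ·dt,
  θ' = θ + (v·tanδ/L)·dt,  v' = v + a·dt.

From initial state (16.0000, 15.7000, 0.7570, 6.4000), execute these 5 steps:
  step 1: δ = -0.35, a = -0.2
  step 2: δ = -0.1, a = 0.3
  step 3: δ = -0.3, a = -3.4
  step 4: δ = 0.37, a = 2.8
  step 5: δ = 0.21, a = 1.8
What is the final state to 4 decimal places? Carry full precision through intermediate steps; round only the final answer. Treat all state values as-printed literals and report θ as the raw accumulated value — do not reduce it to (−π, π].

(18.4704, 17.6651, 0.7153, 6.5300)

after step 1 (δ=-0.35, a=-0.2): (16.465216, 16.139516, 0.679127, 6.380000)
after step 2 (δ=-0.1, a=0.3): (16.961657, 16.540253, 0.657789, 6.410000)
after step 3 (δ=-0.3, a=-3.4): (17.468910, 16.932140, 0.591695, 6.070000)
after step 4 (δ=0.37, a=2.8): (17.972718, 17.270706, 0.670172, 6.350000)
after step 5 (δ=0.21, a=1.8): (18.470376, 17.665118, 0.715287, 6.530000)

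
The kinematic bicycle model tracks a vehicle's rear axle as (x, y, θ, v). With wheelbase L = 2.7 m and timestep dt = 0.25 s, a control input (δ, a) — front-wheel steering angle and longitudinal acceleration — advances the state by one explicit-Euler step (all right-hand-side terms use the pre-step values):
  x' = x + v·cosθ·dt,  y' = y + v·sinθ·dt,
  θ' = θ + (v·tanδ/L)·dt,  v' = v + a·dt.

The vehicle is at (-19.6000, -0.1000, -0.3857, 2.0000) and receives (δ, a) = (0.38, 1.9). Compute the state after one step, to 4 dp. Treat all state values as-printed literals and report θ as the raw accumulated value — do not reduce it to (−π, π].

(-19.1367, -0.2881, -0.3117, 2.4750)

x' = -19.6000 + 2.0000·cos(-0.3857)·0.25 = -19.1367
y' = -0.1000 + 2.0000·sin(-0.3857)·0.25 = -0.2881
θ' = -0.3857 + (2.0000/2.7)·tan(0.38)·0.25 = -0.3117
v' = 2.0000 + 1.9000·0.25 = 2.4750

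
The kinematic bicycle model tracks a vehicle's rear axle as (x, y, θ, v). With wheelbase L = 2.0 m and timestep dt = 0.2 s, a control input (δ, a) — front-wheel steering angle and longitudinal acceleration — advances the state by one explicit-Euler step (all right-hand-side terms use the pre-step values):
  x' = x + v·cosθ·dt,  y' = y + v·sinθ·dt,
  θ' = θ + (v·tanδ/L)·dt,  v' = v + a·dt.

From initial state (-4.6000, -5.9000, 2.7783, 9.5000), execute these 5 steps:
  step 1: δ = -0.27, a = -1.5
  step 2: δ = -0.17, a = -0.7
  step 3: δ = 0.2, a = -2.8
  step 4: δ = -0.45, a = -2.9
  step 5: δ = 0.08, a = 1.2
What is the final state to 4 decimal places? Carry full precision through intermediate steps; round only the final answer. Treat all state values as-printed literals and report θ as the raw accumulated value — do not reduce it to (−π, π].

after step 1 (δ=-0.27, a=-1.5): (-6.375990, -5.224828, 2.515380, 9.200000)
after step 2 (δ=-0.17, a=-0.7): (-7.866856, -4.146440, 2.357455, 9.060000)
after step 3 (δ=0.2, a=-2.8): (-9.149748, -2.866779, 2.541111, 8.500000)
after step 4 (δ=-0.45, a=-2.9): (-10.552356, -1.906211, 2.130514, 7.920000)
after step 5 (δ=0.08, a=1.2): (-11.393376, -0.563921, 2.194009, 8.160000)

(-11.3934, -0.5639, 2.1940, 8.1600)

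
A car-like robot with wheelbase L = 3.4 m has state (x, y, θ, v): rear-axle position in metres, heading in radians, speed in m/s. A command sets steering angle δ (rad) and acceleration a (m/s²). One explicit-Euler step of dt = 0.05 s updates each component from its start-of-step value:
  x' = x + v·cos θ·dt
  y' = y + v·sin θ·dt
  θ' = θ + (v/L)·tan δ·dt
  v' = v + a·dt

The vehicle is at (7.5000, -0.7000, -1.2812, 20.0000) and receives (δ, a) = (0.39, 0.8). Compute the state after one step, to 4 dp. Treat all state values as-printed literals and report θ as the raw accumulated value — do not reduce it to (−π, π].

x' = 7.5000 + 20.0000·cos(-1.2812)·0.05 = 7.7856
y' = -0.7000 + 20.0000·sin(-1.2812)·0.05 = -1.6584
θ' = -1.2812 + (20.0000/3.4)·tan(0.39)·0.05 = -1.1603
v' = 20.0000 + 0.8000·0.05 = 20.0400

(7.7856, -1.6584, -1.1603, 20.0400)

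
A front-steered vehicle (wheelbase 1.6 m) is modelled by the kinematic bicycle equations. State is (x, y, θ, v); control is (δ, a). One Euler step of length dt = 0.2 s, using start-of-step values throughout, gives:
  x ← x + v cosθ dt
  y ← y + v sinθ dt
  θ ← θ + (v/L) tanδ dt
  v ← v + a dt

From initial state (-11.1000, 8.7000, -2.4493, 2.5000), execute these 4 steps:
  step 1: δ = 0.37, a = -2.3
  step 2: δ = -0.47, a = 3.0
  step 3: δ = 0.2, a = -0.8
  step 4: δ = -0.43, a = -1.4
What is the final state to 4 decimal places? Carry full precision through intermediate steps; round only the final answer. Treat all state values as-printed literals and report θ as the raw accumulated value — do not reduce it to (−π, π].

after step 1 (δ=0.37, a=-2.3): (-11.484892, 8.380848, -2.328093, 2.040000)
after step 2 (δ=-0.47, a=3.0): (-11.765172, 8.084356, -2.457624, 2.640000)
after step 3 (δ=0.2, a=-0.8): (-12.174409, 7.750727, -2.390730, 2.480000)
after step 4 (δ=-0.43, a=-1.4): (-12.537035, 7.412321, -2.532902, 2.200000)

(-12.5370, 7.4123, -2.5329, 2.2000)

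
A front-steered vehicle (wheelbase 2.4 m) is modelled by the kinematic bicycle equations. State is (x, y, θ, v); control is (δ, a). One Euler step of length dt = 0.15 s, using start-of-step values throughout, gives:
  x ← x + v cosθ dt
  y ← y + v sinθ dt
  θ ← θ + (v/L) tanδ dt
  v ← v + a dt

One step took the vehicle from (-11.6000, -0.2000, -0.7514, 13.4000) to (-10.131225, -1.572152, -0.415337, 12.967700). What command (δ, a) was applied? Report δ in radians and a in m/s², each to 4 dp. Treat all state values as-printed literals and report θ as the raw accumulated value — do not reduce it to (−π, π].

δ = 0.3816, a = -2.8820

a = (v'−v)/dt = (-0.432300)/0.15 = -2.8820
Δθ = θ'−θ = 0.336063;  (v·dt/L) = 13.4000·0.15/2.4 = 0.837500
tan δ = Δθ·L/(v·dt) = 0.401269  →  δ = 0.3816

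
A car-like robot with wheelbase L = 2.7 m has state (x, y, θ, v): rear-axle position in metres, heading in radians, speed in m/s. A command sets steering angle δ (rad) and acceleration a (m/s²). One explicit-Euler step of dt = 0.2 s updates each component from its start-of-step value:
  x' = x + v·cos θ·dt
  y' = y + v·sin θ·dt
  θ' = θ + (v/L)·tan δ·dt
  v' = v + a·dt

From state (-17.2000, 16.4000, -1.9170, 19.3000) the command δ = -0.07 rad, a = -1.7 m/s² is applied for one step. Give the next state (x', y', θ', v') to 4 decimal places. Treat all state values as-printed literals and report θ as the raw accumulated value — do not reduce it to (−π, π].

x' = -17.2000 + 19.3000·cos(-1.9170)·0.2 = -18.5098
y' = 16.4000 + 19.3000·sin(-1.9170)·0.2 = 12.7690
θ' = -1.9170 + (19.3000/2.7)·tan(-0.07)·0.2 = -2.0172
v' = 19.3000 − 1.7000·0.2 = 18.9600

(-18.5098, 12.7690, -2.0172, 18.9600)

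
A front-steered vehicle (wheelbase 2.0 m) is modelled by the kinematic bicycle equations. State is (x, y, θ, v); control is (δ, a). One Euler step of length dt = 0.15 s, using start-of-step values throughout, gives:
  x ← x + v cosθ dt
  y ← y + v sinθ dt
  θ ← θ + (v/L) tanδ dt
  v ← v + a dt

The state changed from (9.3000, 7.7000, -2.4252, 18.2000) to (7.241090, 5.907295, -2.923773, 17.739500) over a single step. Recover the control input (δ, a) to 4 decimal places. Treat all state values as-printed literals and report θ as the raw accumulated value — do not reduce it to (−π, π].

a = (v'−v)/dt = (-0.460500)/0.15 = -3.0700
Δθ = θ'−θ = -0.498573;  (v·dt/L) = 18.2000·0.15/2.0 = 1.365000
tan δ = Δθ·L/(v·dt) = -0.365255  →  δ = -0.3502

δ = -0.3502, a = -3.0700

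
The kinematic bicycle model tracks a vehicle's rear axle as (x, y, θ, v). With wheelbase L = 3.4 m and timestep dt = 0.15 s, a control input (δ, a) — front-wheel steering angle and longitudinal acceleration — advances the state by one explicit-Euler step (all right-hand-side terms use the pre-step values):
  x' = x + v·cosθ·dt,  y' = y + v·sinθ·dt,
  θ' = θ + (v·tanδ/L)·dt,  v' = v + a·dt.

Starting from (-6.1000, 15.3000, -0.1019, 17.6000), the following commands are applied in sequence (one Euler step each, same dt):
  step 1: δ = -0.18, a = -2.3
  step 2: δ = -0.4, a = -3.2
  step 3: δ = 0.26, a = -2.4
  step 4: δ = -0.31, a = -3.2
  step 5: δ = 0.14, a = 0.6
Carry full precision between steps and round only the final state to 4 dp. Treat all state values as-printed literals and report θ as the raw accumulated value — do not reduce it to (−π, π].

(5.4333, 10.8247, -0.5011, 16.0250)

after step 1 (δ=-0.18, a=-2.3): (-3.473695, 15.031449, -0.243194, 17.255000)
after step 2 (δ=-0.4, a=-3.2): (-0.961607, 14.408189, -0.565045, 16.775000)
after step 3 (δ=0.26, a=-2.4): (1.163528, 13.060852, -0.368170, 16.415000)
after step 4 (δ=-0.31, a=-3.2): (3.460777, 12.174668, -0.600148, 15.935000)
after step 5 (δ=0.14, a=0.6): (5.433335, 10.824739, -0.501078, 16.025000)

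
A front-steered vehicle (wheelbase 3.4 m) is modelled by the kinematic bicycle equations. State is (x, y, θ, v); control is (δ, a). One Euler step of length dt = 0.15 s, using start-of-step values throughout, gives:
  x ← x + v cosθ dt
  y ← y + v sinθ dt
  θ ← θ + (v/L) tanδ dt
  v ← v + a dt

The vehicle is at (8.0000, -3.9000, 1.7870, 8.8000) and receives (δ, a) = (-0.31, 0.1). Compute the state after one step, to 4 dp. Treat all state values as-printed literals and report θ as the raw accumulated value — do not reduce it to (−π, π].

x' = 8.0000 + 8.8000·cos(1.7870)·0.15 = 7.7168
y' = -3.9000 + 8.8000·sin(1.7870)·0.15 = -2.6107
θ' = 1.7870 + (8.8000/3.4)·tan(-0.31)·0.15 = 1.6626
v' = 8.8000 + 0.1000·0.15 = 8.8150

(7.7168, -2.6107, 1.6626, 8.8150)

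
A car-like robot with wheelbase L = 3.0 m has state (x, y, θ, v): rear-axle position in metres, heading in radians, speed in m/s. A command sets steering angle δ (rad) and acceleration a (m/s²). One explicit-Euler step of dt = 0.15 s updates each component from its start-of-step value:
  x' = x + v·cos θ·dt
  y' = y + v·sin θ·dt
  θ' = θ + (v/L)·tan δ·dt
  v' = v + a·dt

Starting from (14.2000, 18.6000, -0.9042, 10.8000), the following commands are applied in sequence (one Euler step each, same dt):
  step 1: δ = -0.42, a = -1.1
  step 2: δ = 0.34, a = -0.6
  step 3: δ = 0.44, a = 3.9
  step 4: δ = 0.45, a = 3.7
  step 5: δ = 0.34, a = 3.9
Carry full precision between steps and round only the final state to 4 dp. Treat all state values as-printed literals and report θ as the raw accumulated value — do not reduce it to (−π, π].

(19.6236, 12.7466, -0.2335, 12.2700)

after step 1 (δ=-0.42, a=-1.1): (15.201670, 17.326792, -1.145349, 10.635000)
after step 2 (δ=0.34, a=-0.6): (15.860074, 15.873752, -0.957250, 10.545000)
after step 3 (δ=0.44, a=3.9): (16.770800, 14.580496, -0.709031, 11.130000)
after step 4 (δ=0.45, a=3.7): (18.037939, 13.493487, -0.440210, 11.685000)
after step 5 (δ=0.34, a=3.9): (19.623586, 12.746588, -0.233540, 12.270000)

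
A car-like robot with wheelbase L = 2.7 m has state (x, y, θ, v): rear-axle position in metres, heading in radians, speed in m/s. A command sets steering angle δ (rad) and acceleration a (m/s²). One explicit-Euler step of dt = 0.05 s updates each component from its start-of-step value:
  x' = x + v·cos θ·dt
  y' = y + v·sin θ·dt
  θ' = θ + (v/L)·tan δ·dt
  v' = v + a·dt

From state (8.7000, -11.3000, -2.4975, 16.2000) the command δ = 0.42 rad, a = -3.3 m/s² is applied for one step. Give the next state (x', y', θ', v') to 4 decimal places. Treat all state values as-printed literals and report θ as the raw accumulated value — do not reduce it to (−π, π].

x' = 8.7000 + 16.2000·cos(-2.4975)·0.05 = 8.0523
y' = -11.3000 + 16.2000·sin(-2.4975)·0.05 = -11.7864
θ' = -2.4975 + (16.2000/2.7)·tan(0.42)·0.05 = -2.3635
v' = 16.2000 − 3.3000·0.05 = 16.0350

(8.0523, -11.7864, -2.3635, 16.0350)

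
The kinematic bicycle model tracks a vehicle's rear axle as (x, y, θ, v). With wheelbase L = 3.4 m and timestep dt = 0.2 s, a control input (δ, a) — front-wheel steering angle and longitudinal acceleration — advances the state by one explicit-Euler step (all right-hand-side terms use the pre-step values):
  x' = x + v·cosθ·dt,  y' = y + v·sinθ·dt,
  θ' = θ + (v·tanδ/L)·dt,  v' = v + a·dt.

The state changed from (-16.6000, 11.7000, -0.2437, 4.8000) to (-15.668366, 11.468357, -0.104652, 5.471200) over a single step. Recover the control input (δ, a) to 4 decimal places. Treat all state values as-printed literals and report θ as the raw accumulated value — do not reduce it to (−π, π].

δ = 0.4576, a = 3.3560

a = (v'−v)/dt = (0.671200)/0.2 = 3.3560
Δθ = θ'−θ = 0.139048;  (v·dt/L) = 4.8000·0.2/3.4 = 0.282353
tan δ = Δθ·L/(v·dt) = 0.492462  →  δ = 0.4576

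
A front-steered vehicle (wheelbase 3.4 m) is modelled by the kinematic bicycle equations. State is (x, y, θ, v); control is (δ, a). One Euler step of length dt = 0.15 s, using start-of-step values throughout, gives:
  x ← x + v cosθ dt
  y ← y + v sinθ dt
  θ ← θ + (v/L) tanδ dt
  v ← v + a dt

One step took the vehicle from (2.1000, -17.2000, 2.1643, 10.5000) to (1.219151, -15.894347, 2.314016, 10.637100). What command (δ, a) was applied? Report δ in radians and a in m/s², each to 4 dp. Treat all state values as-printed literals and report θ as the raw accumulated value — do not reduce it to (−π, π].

a = (v'−v)/dt = (0.137100)/0.15 = 0.9140
Δθ = θ'−θ = 0.149716;  (v·dt/L) = 10.5000·0.15/3.4 = 0.463235
tan δ = Δθ·L/(v·dt) = 0.323196  →  δ = 0.3126

δ = 0.3126, a = 0.9140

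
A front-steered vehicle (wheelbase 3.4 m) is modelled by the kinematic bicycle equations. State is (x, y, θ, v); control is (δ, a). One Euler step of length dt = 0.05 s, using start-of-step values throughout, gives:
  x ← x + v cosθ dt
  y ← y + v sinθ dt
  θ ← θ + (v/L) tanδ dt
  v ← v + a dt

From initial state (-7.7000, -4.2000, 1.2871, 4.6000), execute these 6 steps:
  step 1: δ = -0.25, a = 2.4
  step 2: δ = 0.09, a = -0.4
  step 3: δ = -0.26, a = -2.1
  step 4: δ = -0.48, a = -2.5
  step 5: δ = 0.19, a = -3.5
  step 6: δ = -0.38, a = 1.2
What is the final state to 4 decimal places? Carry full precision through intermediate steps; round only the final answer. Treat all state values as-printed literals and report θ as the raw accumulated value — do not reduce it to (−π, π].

after step 1 (δ=-0.25, a=2.4): (-7.635622, -3.979194, 1.269827, 4.720000)
after step 2 (δ=0.09, a=-0.4): (-7.565660, -3.753802, 1.276091, 4.700000)
after step 3 (δ=-0.26, a=-2.1): (-7.497403, -3.528933, 1.257704, 4.595000)
after step 4 (δ=-0.48, a=-2.5): (-7.426639, -3.310353, 1.222525, 4.470000)
after step 5 (δ=0.19, a=-3.5): (-7.350364, -3.100271, 1.235167, 4.295000)
after step 6 (δ=-0.38, a=1.2): (-7.279634, -2.897503, 1.209939, 4.355000)

(-7.2796, -2.8975, 1.2099, 4.3550)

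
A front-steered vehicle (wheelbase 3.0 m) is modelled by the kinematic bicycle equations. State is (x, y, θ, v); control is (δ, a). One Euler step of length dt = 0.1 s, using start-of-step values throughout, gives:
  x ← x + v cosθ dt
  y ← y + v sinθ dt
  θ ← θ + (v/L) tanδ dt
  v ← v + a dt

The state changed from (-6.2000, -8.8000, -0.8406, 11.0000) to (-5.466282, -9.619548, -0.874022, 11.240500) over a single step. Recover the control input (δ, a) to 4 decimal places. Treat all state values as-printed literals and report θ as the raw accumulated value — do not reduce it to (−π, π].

δ = -0.0909, a = 2.4050

a = (v'−v)/dt = (0.240500)/0.1 = 2.4050
Δθ = θ'−θ = -0.033422;  (v·dt/L) = 11.0000·0.1/3.0 = 0.366667
tan δ = Δθ·L/(v·dt) = -0.091151  →  δ = -0.0909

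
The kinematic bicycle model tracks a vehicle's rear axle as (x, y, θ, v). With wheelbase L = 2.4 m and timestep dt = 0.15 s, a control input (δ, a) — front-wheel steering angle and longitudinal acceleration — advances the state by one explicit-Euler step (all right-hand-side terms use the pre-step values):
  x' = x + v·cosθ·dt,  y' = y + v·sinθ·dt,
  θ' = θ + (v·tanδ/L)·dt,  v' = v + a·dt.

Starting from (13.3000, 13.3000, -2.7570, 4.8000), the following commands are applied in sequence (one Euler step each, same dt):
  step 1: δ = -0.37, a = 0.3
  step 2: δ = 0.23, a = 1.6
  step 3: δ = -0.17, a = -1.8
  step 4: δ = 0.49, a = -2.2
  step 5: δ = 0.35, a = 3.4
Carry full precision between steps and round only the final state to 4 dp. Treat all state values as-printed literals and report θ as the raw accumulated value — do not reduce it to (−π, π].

after step 1 (δ=-0.37, a=0.3): (12.632595, 13.029869, -2.873359, 4.845000)
after step 2 (δ=0.23, a=1.6): (11.931833, 12.837260, -2.802457, 5.085000)
after step 3 (δ=-0.17, a=-1.8): (11.212527, 12.583514, -2.857012, 4.815000)
after step 4 (δ=0.49, a=-2.2): (10.519327, 12.380739, -2.696496, 4.485000)
after step 5 (δ=0.35, a=3.4): (9.912123, 12.091090, -2.594174, 4.995000)

(9.9121, 12.0911, -2.5942, 4.9950)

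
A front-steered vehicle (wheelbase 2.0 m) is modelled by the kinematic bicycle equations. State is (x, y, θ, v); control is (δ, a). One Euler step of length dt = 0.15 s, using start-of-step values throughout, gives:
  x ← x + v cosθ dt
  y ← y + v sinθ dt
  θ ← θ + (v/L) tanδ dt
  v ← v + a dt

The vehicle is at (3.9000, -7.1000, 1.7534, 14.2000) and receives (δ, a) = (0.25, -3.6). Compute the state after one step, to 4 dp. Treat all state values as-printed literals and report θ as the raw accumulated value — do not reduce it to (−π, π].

x' = 3.9000 + 14.2000·cos(1.7534)·0.15 = 3.5132
y' = -7.1000 + 14.2000·sin(1.7534)·0.15 = -5.0054
θ' = 1.7534 + (14.2000/2.0)·tan(0.25)·0.15 = 2.0253
v' = 14.2000 − 3.6000·0.15 = 13.6600

(3.5132, -5.0054, 2.0253, 13.6600)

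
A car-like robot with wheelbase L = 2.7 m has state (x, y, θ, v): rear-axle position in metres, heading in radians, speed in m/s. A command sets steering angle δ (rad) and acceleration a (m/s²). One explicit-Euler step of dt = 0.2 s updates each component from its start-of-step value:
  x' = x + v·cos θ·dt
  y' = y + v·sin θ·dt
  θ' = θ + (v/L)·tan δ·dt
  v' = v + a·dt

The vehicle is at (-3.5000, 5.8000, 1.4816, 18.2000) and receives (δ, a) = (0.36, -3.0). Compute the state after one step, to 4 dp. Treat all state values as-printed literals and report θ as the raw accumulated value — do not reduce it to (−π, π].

x' = -3.5000 + 18.2000·cos(1.4816)·0.2 = -3.1758
y' = 5.8000 + 18.2000·sin(1.4816)·0.2 = 9.4255
θ' = 1.4816 + (18.2000/2.7)·tan(0.36)·0.2 = 1.9890
v' = 18.2000 − 3.0000·0.2 = 17.6000

(-3.1758, 9.4255, 1.9890, 17.6000)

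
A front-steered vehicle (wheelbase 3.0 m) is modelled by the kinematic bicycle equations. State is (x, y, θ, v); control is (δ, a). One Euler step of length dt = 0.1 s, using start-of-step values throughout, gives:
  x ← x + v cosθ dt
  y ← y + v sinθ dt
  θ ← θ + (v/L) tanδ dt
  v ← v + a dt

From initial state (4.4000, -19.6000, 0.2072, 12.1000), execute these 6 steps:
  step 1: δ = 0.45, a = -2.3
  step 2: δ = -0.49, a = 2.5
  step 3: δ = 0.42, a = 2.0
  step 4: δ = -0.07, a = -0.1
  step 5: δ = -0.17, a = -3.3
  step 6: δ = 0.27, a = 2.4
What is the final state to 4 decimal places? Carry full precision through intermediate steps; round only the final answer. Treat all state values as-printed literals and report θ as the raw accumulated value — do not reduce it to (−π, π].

after step 1 (δ=0.45, a=-2.3): (5.584119, -19.351078, 0.402032, 11.870000)
after step 2 (δ=-0.49, a=2.5): (6.676477, -18.886618, 0.190988, 12.120000)
after step 3 (δ=0.42, a=2.0): (7.866439, -18.656545, 0.371404, 12.320000)
after step 4 (δ=-0.07, a=-0.1): (9.014440, -18.209423, 0.342610, 12.310000)
after step 5 (δ=-0.17, a=-3.3): (10.173896, -17.795872, 0.272173, 11.980000)
after step 6 (δ=0.27, a=2.4): (11.327796, -17.473820, 0.382692, 12.220000)

(11.3278, -17.4738, 0.3827, 12.2200)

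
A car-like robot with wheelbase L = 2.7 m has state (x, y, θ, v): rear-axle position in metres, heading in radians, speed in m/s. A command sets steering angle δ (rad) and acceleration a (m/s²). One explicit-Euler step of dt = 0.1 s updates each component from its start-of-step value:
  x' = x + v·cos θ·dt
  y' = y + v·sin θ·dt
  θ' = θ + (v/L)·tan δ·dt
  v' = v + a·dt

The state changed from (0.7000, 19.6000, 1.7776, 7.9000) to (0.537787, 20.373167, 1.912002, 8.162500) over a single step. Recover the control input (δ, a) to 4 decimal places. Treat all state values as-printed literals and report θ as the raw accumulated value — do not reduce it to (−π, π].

a = (v'−v)/dt = (0.262500)/0.1 = 2.6250
Δθ = θ'−θ = 0.134402;  (v·dt/L) = 7.9000·0.1/2.7 = 0.292593
tan δ = Δθ·L/(v·dt) = 0.459349  →  δ = 0.4306

δ = 0.4306, a = 2.6250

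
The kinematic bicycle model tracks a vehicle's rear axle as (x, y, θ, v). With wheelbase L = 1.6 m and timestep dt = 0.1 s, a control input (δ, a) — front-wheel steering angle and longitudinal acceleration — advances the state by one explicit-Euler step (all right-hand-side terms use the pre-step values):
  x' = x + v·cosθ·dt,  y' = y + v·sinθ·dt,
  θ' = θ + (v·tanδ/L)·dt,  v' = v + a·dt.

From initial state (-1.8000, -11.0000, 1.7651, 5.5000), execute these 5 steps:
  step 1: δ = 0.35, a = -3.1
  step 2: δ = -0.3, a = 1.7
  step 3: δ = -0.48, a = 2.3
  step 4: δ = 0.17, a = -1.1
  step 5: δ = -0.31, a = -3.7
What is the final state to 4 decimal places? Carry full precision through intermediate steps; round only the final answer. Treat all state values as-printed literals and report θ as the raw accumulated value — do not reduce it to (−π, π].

(-2.2686, -8.3411, 1.5661, 5.1100)

after step 1 (δ=0.35, a=-3.1): (-1.906196, -10.460350, 1.890579, 5.190000)
after step 2 (δ=-0.3, a=1.7): (-2.069349, -9.967661, 1.790238, 5.360000)
after step 3 (δ=-0.48, a=2.3): (-2.186027, -9.444515, 1.615833, 5.590000)
after step 4 (δ=0.17, a=-1.1): (-2.211194, -8.886081, 1.675806, 5.480000)
after step 5 (δ=-0.31, a=-3.7): (-2.268634, -8.341100, 1.566093, 5.110000)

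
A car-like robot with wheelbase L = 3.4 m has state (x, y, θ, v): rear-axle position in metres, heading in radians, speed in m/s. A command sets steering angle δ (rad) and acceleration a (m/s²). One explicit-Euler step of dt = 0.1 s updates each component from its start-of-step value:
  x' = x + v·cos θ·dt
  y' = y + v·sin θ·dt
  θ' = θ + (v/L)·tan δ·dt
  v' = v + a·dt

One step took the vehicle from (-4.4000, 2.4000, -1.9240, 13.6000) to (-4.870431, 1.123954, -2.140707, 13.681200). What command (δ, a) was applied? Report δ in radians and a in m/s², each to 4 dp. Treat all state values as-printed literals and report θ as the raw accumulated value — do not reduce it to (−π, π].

a = (v'−v)/dt = (0.081200)/0.1 = 0.8120
Δθ = θ'−θ = -0.216707;  (v·dt/L) = 13.6000·0.1/3.4 = 0.400000
tan δ = Δθ·L/(v·dt) = -0.541767  →  δ = -0.4965

δ = -0.4965, a = 0.8120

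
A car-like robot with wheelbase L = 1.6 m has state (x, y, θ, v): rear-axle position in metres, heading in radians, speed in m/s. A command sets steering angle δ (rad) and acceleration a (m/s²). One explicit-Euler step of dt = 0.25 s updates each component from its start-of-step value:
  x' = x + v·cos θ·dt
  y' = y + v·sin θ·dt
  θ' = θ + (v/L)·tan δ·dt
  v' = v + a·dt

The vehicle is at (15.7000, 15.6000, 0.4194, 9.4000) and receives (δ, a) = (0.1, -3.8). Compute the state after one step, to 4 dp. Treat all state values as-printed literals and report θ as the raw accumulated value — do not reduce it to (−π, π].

(17.8463, 16.5569, 0.5668, 8.4500)

x' = 15.7000 + 9.4000·cos(0.4194)·0.25 = 17.8463
y' = 15.6000 + 9.4000·sin(0.4194)·0.25 = 16.5569
θ' = 0.4194 + (9.4000/1.6)·tan(0.1)·0.25 = 0.5668
v' = 9.4000 − 3.8000·0.25 = 8.4500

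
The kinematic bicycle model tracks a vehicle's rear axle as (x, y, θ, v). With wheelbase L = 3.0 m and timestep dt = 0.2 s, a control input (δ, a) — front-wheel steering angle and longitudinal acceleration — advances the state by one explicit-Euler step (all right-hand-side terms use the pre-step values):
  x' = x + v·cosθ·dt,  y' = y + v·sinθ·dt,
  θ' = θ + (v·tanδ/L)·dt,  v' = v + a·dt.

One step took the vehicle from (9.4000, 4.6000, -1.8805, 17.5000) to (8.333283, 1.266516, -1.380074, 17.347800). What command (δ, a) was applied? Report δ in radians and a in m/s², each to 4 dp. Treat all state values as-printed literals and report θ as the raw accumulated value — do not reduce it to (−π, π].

a = (v'−v)/dt = (-0.152200)/0.2 = -0.7610
Δθ = θ'−θ = 0.500426;  (v·dt/L) = 17.5000·0.2/3.0 = 1.166667
tan δ = Δθ·L/(v·dt) = 0.428937  →  δ = 0.4052

δ = 0.4052, a = -0.7610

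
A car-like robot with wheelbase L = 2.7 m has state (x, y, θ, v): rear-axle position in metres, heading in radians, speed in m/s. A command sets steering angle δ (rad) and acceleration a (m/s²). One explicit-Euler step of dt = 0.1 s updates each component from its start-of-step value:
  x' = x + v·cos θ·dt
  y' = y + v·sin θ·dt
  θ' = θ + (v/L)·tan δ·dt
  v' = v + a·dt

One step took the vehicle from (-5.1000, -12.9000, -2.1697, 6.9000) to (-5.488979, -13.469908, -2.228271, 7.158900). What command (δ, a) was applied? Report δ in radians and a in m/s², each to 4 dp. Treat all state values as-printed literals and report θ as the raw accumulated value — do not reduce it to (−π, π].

a = (v'−v)/dt = (0.258900)/0.1 = 2.5890
Δθ = θ'−θ = -0.058571;  (v·dt/L) = 6.9000·0.1/2.7 = 0.255556
tan δ = Δθ·L/(v·dt) = -0.229191  →  δ = -0.2253

δ = -0.2253, a = 2.5890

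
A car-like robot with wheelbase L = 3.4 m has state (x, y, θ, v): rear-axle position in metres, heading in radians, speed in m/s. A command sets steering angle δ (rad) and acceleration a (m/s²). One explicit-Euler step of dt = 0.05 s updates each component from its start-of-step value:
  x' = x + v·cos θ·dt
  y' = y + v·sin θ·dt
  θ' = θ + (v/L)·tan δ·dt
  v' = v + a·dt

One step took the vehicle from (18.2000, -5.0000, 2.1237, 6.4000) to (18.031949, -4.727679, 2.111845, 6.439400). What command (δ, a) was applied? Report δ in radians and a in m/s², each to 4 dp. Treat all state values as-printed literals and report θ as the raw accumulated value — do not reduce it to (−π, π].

a = (v'−v)/dt = (0.039400)/0.05 = 0.7880
Δθ = θ'−θ = -0.011855;  (v·dt/L) = 6.4000·0.05/3.4 = 0.094118
tan δ = Δθ·L/(v·dt) = -0.125959  →  δ = -0.1253

δ = -0.1253, a = 0.7880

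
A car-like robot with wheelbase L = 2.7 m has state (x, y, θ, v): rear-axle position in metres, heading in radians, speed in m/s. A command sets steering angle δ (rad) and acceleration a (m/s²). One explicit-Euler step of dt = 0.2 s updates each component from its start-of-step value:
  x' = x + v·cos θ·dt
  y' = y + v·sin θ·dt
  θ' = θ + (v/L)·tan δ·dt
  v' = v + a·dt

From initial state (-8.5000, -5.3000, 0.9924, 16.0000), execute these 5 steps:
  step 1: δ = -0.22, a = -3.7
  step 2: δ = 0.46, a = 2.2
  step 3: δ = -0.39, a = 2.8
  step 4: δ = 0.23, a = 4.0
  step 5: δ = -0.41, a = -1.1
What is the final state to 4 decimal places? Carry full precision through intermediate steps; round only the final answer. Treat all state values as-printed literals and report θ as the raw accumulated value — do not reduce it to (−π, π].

after step 1 (δ=-0.22, a=-3.7): (-6.750618, -2.620511, 0.727370, 15.260000)
after step 2 (δ=0.46, a=2.2): (-4.471000, -0.591214, 1.287410, 15.700000)
after step 3 (δ=-0.39, a=2.8): (-3.593030, 2.423545, 0.809369, 16.260000)
after step 4 (δ=0.23, a=4.0): (-1.349294, 4.777510, 1.091381, 17.060000)
after step 5 (δ=-0.41, a=-1.1): (0.224526, 7.804858, 0.542136, 16.840000)

(0.2245, 7.8049, 0.5421, 16.8400)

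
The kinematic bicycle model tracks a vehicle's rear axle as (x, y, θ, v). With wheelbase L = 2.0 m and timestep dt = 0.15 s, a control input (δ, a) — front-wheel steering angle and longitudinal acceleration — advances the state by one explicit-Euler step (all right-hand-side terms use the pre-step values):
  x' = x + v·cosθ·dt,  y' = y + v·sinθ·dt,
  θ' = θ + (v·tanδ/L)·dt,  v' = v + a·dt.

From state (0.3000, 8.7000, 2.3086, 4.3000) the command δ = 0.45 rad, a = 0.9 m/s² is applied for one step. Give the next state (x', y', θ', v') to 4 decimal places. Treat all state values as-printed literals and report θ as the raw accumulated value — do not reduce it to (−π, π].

x' = 0.3000 + 4.3000·cos(2.3086)·0.15 = -0.1339
y' = 8.7000 + 4.3000·sin(2.3086)·0.15 = 9.1773
θ' = 2.3086 + (4.3000/2.0)·tan(0.45)·0.15 = 2.4644
v' = 4.3000 + 0.9000·0.15 = 4.4350

(-0.1339, 9.1773, 2.4644, 4.4350)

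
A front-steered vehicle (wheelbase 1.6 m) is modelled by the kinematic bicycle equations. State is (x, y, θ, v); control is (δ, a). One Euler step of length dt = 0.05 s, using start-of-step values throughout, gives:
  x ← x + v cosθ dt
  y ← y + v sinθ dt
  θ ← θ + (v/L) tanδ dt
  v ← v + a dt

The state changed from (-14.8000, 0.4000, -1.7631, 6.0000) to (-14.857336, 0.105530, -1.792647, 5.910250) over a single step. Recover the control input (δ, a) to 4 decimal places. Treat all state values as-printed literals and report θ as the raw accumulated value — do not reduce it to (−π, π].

a = (v'−v)/dt = (-0.089750)/0.05 = -1.7950
Δθ = θ'−θ = -0.029547;  (v·dt/L) = 6.0000·0.05/1.6 = 0.187500
tan δ = Δθ·L/(v·dt) = -0.157584  →  δ = -0.1563

δ = -0.1563, a = -1.7950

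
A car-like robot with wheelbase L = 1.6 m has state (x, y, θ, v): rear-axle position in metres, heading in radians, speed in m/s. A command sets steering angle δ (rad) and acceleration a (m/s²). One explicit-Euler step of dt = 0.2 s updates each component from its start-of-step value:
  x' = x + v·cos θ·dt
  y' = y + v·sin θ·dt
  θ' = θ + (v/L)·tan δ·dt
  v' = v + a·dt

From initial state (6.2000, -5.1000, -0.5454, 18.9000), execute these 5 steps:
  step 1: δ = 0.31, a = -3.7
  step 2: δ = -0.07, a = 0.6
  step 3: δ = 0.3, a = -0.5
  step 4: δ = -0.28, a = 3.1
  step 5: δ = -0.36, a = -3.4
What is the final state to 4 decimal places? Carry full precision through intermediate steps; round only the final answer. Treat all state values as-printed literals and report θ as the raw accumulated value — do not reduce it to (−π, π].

after step 1 (δ=0.31, a=-3.7): (9.431597, -7.060913, 0.211374, 18.160000)
after step 2 (δ=-0.07, a=0.6): (12.982762, -6.298908, 0.052214, 18.280000)
after step 3 (δ=0.3, a=-0.5): (16.633779, -6.108101, 0.759047, 18.180000)
after step 4 (δ=-0.28, a=3.1): (19.271669, -3.605696, 0.105580, 18.800000)
after step 5 (δ=-0.36, a=-3.4): (23.010732, -3.209453, -0.778967, 18.120000)

(23.0107, -3.2095, -0.7790, 18.1200)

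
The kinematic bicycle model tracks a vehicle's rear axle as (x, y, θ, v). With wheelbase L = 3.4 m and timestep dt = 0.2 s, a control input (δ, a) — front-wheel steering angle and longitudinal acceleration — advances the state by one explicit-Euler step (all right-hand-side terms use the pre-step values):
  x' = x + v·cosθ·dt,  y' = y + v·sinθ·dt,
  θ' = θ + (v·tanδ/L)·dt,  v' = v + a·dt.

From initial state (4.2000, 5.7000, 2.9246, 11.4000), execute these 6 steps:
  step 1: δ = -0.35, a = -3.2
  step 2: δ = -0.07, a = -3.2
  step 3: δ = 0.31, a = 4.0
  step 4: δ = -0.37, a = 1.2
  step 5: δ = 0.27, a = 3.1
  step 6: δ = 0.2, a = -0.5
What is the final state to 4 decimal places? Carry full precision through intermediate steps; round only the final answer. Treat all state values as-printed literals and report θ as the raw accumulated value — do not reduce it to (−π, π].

after step 1 (δ=-0.35, a=-3.2): (1.973468, 6.190870, 2.679816, 10.760000)
after step 2 (δ=-0.07, a=-3.2): (0.046863, 7.149670, 2.635438, 10.120000)
after step 3 (δ=0.31, a=4.0): (-1.723358, 8.130941, 2.826127, 10.920000)
after step 4 (δ=-0.37, a=1.2): (-3.799582, 8.808548, 2.576982, 11.160000)
after step 5 (δ=0.27, a=3.1): (-5.685169, 10.002862, 2.758665, 11.780000)
after step 6 (δ=0.2, a=-0.5): (-7.870535, 10.883152, 2.899132, 11.680000)

(-7.8705, 10.8832, 2.8991, 11.6800)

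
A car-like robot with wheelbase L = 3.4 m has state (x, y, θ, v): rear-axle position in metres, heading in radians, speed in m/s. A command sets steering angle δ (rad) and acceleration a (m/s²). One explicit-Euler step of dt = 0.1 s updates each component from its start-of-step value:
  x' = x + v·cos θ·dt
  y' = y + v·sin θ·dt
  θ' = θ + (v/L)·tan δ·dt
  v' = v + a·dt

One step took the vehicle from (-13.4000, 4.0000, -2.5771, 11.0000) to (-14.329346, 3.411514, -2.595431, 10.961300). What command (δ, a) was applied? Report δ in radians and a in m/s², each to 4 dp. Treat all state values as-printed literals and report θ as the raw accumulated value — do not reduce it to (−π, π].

a = (v'−v)/dt = (-0.038700)/0.1 = -0.3870
Δθ = θ'−θ = -0.018331;  (v·dt/L) = 11.0000·0.1/3.4 = 0.323529
tan δ = Δθ·L/(v·dt) = -0.056659  →  δ = -0.0566

δ = -0.0566, a = -0.3870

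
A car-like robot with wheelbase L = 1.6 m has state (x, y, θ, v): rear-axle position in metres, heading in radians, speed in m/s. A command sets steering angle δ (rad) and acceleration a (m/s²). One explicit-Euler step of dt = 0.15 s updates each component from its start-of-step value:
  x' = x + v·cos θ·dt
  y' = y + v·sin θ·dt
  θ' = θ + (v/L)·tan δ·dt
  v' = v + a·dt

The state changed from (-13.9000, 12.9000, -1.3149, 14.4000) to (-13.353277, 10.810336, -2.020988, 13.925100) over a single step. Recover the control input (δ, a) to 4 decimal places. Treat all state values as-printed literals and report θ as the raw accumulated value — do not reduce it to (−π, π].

a = (v'−v)/dt = (-0.474900)/0.15 = -3.1660
Δθ = θ'−θ = -0.706088;  (v·dt/L) = 14.4000·0.15/1.6 = 1.350000
tan δ = Δθ·L/(v·dt) = -0.523028  →  δ = -0.4819

δ = -0.4819, a = -3.1660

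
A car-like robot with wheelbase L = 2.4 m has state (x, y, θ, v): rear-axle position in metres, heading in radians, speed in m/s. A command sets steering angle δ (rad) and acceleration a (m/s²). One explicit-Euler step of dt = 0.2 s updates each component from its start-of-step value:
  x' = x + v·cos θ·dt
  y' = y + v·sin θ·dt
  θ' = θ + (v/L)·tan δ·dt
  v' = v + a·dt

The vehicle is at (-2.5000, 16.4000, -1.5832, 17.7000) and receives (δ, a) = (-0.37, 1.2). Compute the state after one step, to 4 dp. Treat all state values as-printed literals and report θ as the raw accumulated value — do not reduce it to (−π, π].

x' = -2.5000 + 17.7000·cos(-1.5832)·0.2 = -2.5439
y' = 16.4000 + 17.7000·sin(-1.5832)·0.2 = 12.8603
θ' = -1.5832 + (17.7000/2.4)·tan(-0.37)·0.2 = -2.1553
v' = 17.7000 + 1.2000·0.2 = 17.9400

(-2.5439, 12.8603, -2.1553, 17.9400)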